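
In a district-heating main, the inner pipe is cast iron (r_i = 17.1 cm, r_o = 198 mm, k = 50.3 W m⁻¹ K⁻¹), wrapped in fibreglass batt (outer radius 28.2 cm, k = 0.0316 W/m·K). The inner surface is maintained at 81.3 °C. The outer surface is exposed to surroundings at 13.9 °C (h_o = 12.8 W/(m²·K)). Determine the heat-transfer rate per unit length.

Treat each layer as a resistance in series:
  R'_cast iron = ln(0.198/0.171)/(2πk) = 0.1466/(2π·50.3) = 4.639×10^-4 m·K/W
  R'_fibreglass batt = ln(0.282/0.198)/(2πk) = 0.3536/(2π·0.0316) = 1.781 m·K/W
  R'_conv,out = 1/(2πr h) = 1/(2π·0.282·12.8) = 0.04409 m·K/W
ΣR = 4.639×10^-4 + 1.781 + 0.04409 = 1.826 m·K/W
Q' = ΔT/ΣR = (81.3 °C − 13.9 °C)/1.826 = 36.9 W/m

Q' = 36.9 W/m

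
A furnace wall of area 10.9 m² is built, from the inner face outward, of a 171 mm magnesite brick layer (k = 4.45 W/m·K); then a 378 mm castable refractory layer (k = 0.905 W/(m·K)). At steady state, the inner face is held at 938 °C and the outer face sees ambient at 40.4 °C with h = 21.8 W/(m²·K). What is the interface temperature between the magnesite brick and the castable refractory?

T = 869 °C

Resistance network (inner→outer):
  R_magnesite brick = L/(kA) = 0.171/(4.45·10.9) = 0.003525 K/W
  R_castable refractory = L/(kA) = 0.378/(0.905·10.9) = 0.03832 K/W
  R_conv,out = 1/(hA) = 1/(21.8·10.9) = 0.004208 K/W
ΣR = 0.003525 + 0.03832 + 0.004208 = 0.04605 K/W
Q = ΔT/ΣR = (938 °C − 40.4 °C)/0.04605 = 19490 W
From the inner boundary to the magnesite brick/castable refractory interface, ΣR_partial = 0.003525 K/W.
T_interface = T_in − Q·ΣR_partial = 938 °C − (19490)(0.003525) = 869 °C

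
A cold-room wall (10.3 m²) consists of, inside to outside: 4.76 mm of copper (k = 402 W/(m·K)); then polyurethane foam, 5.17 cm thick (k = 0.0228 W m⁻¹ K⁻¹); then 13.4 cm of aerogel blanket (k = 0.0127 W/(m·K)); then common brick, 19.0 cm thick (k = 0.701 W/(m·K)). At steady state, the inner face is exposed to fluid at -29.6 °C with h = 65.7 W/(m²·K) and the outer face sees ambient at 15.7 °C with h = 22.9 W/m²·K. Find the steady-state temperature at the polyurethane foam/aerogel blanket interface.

Resistance network (inner→outer):
  R_conv,in = 1/(hA) = 1/(65.7·10.3) = 0.001478 K/W
  R_copper = L/(kA) = 0.00476/(402·10.3) = 1.150×10^-6 K/W
  R_polyurethane foam = L/(kA) = 0.0517/(0.0228·10.3) = 0.2201 K/W
  R_aerogel blanket = L/(kA) = 0.134/(0.0127·10.3) = 1.024 K/W
  R_common brick = L/(kA) = 0.190/(0.701·10.3) = 0.02631 K/W
  R_conv,out = 1/(hA) = 1/(22.9·10.3) = 0.004240 K/W
ΣR = 0.001478 + 1.150×10^-6 + 0.2201 + 1.024 + 0.02631 + 0.004240 = 1.276 K/W
Q = ΔT/ΣR = (-29.6 °C − 15.7 °C)/1.276 = -35.50 W
From the inner boundary to the polyurethane foam/aerogel blanket interface, ΣR_partial = 0.2216 K/W.
T_interface = T_in − Q·ΣR_partial = -29.6 °C − (-35.50)(0.2216) = -21.7 °C

T = -21.7 °C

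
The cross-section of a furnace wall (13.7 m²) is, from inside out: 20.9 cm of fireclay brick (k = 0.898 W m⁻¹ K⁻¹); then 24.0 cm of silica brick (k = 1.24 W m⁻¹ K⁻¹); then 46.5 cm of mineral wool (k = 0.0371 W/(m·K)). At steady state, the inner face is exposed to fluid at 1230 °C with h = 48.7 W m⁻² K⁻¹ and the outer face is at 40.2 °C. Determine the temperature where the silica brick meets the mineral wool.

Resistance network (inner→outer):
  R_conv,in = 1/(hA) = 1/(48.7·13.7) = 0.001499 K/W
  R_fireclay brick = L/(kA) = 0.209/(0.898·13.7) = 0.01699 K/W
  R_silica brick = L/(kA) = 0.240/(1.24·13.7) = 0.01413 K/W
  R_mineral wool = L/(kA) = 0.465/(0.0371·13.7) = 0.9149 K/W
ΣR = 0.001499 + 0.01699 + 0.01413 + 0.9149 = 0.9475 K/W
Q = ΔT/ΣR = (1230 °C − 40.2 °C)/0.9475 = 1256 W
From the inner boundary to the silica brick/mineral wool interface, ΣR_partial = 0.03262 K/W.
T_interface = T_in − Q·ΣR_partial = 1230 °C − (1256)(0.03262) = 1189 °C

T = 1189 °C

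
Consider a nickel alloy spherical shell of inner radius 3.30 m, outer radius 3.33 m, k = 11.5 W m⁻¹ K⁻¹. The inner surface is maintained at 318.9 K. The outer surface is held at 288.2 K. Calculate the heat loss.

Q = 4πk·ΔT/(1/r₁ − 1/r₂) = 4π × 11.5 × 30.7 / (1/3.30 − 1/3.33) = 1.63×10^6 W

Q = 1630 kW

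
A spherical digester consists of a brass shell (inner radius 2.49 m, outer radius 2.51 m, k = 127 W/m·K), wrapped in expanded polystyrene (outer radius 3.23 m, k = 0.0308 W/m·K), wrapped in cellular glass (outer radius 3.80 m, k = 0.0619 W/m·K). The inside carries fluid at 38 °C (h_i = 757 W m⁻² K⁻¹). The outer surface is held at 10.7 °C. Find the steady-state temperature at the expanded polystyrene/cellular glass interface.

T = 16.3 °C

Resistance network (inner→outer):
  R_conv,in = 1/(4πr²h) = 1/(4π·2.49²·757) = 1.695×10^-5 K/W
  R_brass = (1/2.49 − 1/2.51)/(4πk) = 0.003200/(4π·127) = 2.005×10^-6 K/W
  R_expanded polystyrene = (1/2.51 − 1/3.23)/(4πk) = 0.08881/(4π·0.0308) = 0.2295 K/W
  R_cellular glass = (1/3.23 − 1/3.80)/(4πk) = 0.04644/(4π·0.0619) = 0.05970 K/W
ΣR = 1.695×10^-5 + 2.005×10^-6 + 0.2295 + 0.05970 = 0.2892 K/W
Q = ΔT/ΣR = (38 °C − 10.7 °C)/0.2892 = 94.40 W
From the inner boundary to the expanded polystyrene/cellular glass interface, ΣR_partial = 0.2295 K/W.
T_interface = T_in − Q·ΣR_partial = 38 °C − (94.40)(0.2295) = 16.3 °C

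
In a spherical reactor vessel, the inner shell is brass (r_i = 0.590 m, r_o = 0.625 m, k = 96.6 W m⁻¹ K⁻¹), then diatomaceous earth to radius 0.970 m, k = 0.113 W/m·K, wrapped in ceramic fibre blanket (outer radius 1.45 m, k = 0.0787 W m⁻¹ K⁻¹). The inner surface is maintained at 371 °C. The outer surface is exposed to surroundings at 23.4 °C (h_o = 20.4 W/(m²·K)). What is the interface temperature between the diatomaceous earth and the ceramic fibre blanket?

Resistance network (inner→outer):
  R_brass = (1/0.590 − 1/0.625)/(4πk) = 0.09492/(4π·96.6) = 7.819×10^-5 K/W
  R_diatomaceous earth = (1/0.625 − 1/0.970)/(4πk) = 0.5691/(4π·0.113) = 0.4008 K/W
  R_ceramic fibre blanket = (1/0.970 − 1/1.45)/(4πk) = 0.3413/(4π·0.0787) = 0.3451 K/W
  R_conv,out = 1/(4πr²h) = 1/(4π·1.45²·20.4) = 0.001855 K/W
ΣR = 7.819×10^-5 + 0.4008 + 0.3451 + 0.001855 = 0.7478 K/W
Q = ΔT/ΣR = (371 °C − 23.4 °C)/0.7478 = 464.8 W
From the inner boundary to the diatomaceous earth/ceramic fibre blanket interface, ΣR_partial = 0.4009 K/W.
T_interface = T_in − Q·ΣR_partial = 371 °C − (464.8)(0.4009) = 185 °C

T = 185 °C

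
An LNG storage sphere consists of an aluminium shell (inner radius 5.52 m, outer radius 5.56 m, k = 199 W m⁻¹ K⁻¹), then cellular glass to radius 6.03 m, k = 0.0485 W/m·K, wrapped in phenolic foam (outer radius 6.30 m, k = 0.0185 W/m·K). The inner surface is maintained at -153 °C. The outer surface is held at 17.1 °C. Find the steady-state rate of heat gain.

Q = 3180 W

Resistance network (inner→outer):
  R_aluminium = (1/5.52 − 1/5.56)/(4πk) = 0.001303/(4π·199) = 5.212×10^-7 K/W
  R_cellular glass = (1/5.56 − 1/6.03)/(4πk) = 0.01402/(4π·0.0485) = 0.02300 K/W
  R_phenolic foam = (1/6.03 − 1/6.30)/(4πk) = 0.007107/(4π·0.0185) = 0.03057 K/W
ΣR = 5.212×10^-7 + 0.02300 + 0.03057 = 0.05357 K/W
Q = ΔT/ΣR = (-153 °C − 17.1 °C)/0.05357 = -3180 W
(Negative Q ⇒ heat flows inward; heat gain = 3180 W.)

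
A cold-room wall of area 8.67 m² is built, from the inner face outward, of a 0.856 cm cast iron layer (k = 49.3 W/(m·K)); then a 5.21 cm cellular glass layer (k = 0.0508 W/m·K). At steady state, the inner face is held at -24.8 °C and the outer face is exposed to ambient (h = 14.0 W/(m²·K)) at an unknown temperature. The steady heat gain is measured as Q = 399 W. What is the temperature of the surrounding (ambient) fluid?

Series resistances:
  R_cast iron = L/(kA) = 0.00856/(49.3·8.67) = 2.003×10^-5 K/W
  R_cellular glass = L/(kA) = 0.0521/(0.0508·8.67) = 0.1183 K/W
  R_conv,out = 1/(hA) = 1/(14.0·8.67) = 0.008239 K/W
ΣR = 0.1266 K/W
ΔT = Q·ΣR = 399 × 0.1266 = 50.51 K
Heat flows inward, so T_out = T_in + ΔT = -24.8 + 50.51 = 25.7 °C

T_out = 25.7 °C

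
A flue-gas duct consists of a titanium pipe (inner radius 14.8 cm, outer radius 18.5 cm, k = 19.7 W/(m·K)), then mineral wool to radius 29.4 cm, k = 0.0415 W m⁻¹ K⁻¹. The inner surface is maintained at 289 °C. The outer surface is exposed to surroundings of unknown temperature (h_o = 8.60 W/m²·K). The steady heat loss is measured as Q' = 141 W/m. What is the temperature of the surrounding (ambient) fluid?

Series resistances:
  R'_titanium = ln(0.185/0.148)/(2πk) = 0.2231/(2π·19.7) = 0.001803 m·K/W
  R'_mineral wool = ln(0.294/0.185)/(2πk) = 0.4632/(2π·0.0415) = 1.776 m·K/W
  R'_conv,out = 1/(2πr h) = 1/(2π·0.294·8.60) = 0.06295 m·K/W
ΣR = 1.841 m·K/W
ΔT = Q'·ΣR = 141 × 1.841 = 259.6 K
Heat flows outward, so T_out = T_in − ΔT = 289 − 259.6 = 29.4 °C

T_out = 29.4 °C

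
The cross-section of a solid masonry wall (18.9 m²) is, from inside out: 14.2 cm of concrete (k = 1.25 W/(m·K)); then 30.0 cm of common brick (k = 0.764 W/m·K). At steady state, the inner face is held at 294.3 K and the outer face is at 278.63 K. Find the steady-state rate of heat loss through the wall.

Q = 585 W

Series thermal resistances, inner to outer:
  R_concrete = L/(kA) = 0.142/(1.25·18.9) = 0.006011 K/W
  R_common brick = L/(kA) = 0.300/(0.764·18.9) = 0.02078 K/W
ΣR = 0.006011 + 0.02078 = 0.02679 K/W
Q = ΔT/ΣR = (294.3 K − 278.63 K)/0.02679 = 585 W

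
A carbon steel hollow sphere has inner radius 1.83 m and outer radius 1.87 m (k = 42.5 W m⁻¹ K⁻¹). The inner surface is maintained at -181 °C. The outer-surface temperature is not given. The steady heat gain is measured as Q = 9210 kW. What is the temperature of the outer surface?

Sum the resistances:
  R_carbon steel = (1/1.83 − 1/1.87)/(4πk) = 0.01169/(4π·42.5) = 2.189×10^-5 K/W
ΣR = 2.189×10^-5 K/W
ΔT = Q·ΣR = 9.21×10^6 × 2.189×10^-5 = 201.6 K
Heat flows inward, so T_out = T_in + ΔT = -181 + 201.6 = 20.6 °C

T_out = 20.6 °C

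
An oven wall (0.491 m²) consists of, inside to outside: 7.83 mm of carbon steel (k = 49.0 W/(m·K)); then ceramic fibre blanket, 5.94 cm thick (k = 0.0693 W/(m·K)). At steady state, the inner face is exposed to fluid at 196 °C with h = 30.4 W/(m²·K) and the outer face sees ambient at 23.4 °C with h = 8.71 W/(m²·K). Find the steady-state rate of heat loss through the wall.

Q = 84.3 W

Treat each layer as a resistance in series:
  R_conv,in = 1/(hA) = 1/(30.4·0.491) = 0.06700 K/W
  R_carbon steel = L/(kA) = 0.00783/(49.0·0.491) = 3.254×10^-4 K/W
  R_ceramic fibre blanket = L/(kA) = 0.0594/(0.0693·0.491) = 1.746 K/W
  R_conv,out = 1/(hA) = 1/(8.71·0.491) = 0.2338 K/W
ΣR = 0.06700 + 3.254×10^-4 + 1.746 + 0.2338 = 2.047 K/W
Q = ΔT/ΣR = (196 °C − 23.4 °C)/2.047 = 84.3 W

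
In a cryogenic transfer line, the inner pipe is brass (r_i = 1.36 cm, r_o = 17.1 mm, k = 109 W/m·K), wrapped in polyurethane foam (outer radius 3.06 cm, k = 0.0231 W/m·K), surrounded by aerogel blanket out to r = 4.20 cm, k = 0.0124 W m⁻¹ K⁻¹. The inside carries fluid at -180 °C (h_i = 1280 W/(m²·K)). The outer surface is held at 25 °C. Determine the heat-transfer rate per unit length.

Series thermal resistances, inner to outer:
  R'_conv,in = 1/(2πr h) = 1/(2π·0.0136·1280) = 0.009143 m·K/W
  R'_brass = ln(0.0171/0.0136)/(2πk) = 0.2290/(2π·109) = 3.344×10^-4 m·K/W
  R'_polyurethane foam = ln(0.0306/0.0171)/(2πk) = 0.5819/(2π·0.0231) = 4.009 m·K/W
  R'_aerogel blanket = ln(0.0420/0.0306)/(2πk) = 0.3167/(2π·0.0124) = 4.064 m·K/W
ΣR = 0.009143 + 3.344×10^-4 + 4.009 + 4.064 = 8.082 m·K/W
Q' = ΔT/ΣR = (-180 °C − 25 °C)/8.082 = -25.4 W/m
(Negative Q' ⇒ heat flows inward; heat gain = 25.4 W/m.)

Q' = 25.4 W/m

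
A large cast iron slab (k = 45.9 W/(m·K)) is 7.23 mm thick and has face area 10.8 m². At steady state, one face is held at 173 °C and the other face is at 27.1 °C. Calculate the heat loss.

Q = kA·ΔT/L = 45.9 × 10.8 × |173 °C − 27.1 °C| / 0.00723 = 1.00×10^7 W

Q = 1.00×10^7 W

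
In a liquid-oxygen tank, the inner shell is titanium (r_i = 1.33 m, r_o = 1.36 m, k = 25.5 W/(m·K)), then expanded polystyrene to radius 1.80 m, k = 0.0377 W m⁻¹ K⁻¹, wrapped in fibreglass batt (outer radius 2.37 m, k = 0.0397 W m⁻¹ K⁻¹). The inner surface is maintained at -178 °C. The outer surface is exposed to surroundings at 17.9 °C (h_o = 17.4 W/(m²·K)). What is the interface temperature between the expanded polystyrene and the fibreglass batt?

Series thermal resistances, inner to outer:
  R_titanium = (1/1.33 − 1/1.36)/(4πk) = 0.01659/(4π·25.5) = 5.176×10^-5 K/W
  R_expanded polystyrene = (1/1.36 − 1/1.80)/(4πk) = 0.1797/(4π·0.0377) = 0.3794 K/W
  R_fibreglass batt = (1/1.80 − 1/2.37)/(4πk) = 0.1336/(4π·0.0397) = 0.2678 K/W
  R_conv,out = 1/(4πr²h) = 1/(4π·2.37²·17.4) = 8.142×10^-4 K/W
ΣR = 5.176×10^-5 + 0.3794 + 0.2678 + 8.142×10^-4 = 0.6481 K/W
Q = ΔT/ΣR = (-178 °C − 17.9 °C)/0.6481 = -302.3 W
From the inner boundary to the expanded polystyrene/fibreglass batt interface, ΣR_partial = 0.3795 K/W.
T_interface = T_in − Q·ΣR_partial = -178 °C − (-302.3)(0.3795) = -63.3 °C

T = -63.3 °C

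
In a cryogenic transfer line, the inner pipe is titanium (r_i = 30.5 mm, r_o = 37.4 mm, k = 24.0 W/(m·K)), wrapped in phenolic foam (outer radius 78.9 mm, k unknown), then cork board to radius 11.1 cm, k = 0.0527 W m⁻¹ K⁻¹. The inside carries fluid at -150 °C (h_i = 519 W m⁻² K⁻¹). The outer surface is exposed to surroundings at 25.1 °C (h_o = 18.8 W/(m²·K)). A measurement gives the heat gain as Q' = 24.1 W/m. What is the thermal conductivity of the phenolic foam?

k = 0.0193 W/m·K

ΣR = ΔT/Q' = |-150 − 25.1|/24.1 = 7.266 m·K/W
Known resistances:
  R'_conv,in = 1/(2πr h) = 1/(2π·0.0305·519) = 0.01005 m·K/W
  R'_titanium = ln(0.0374/0.0305)/(2πk) = 0.2039/(2π·24.0) = 0.001352 m·K/W
  R'_cork board = ln(0.111/0.0789)/(2πk) = 0.3413/(2π·0.0527) = 1.031 m·K/W
  R'_conv,out = 1/(2πr h) = 1/(2π·0.111·18.8) = 0.07627 m·K/W
R_phenolic foam = ΣR − ΣR_known = 7.266 − 1.119 = 6.147 m·K/W
ln(r₂/r₁)/(2πk) = 6.147 ⇒ k = 0.7465/(2π·6.147) = 0.0193 W/m·K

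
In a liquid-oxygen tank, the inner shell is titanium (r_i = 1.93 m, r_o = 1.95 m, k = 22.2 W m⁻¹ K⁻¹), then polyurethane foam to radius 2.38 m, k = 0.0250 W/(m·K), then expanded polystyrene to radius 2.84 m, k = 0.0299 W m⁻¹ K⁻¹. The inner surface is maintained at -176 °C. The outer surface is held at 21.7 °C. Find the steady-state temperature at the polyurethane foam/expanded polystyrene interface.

T = -53.5 °C

Resistance network (inner→outer):
  R_titanium = (1/1.93 − 1/1.95)/(4πk) = 0.005314/(4π·22.2) = 1.905×10^-5 K/W
  R_polyurethane foam = (1/1.95 − 1/2.38)/(4πk) = 0.09265/(4π·0.0250) = 0.2949 K/W
  R_expanded polystyrene = (1/2.38 − 1/2.84)/(4πk) = 0.06806/(4π·0.0299) = 0.1811 K/W
ΣR = 1.905×10^-5 + 0.2949 + 0.1811 = 0.4760 K/W
Q = ΔT/ΣR = (-176 °C − 21.7 °C)/0.4760 = -415.3 W
From the inner boundary to the polyurethane foam/expanded polystyrene interface, ΣR_partial = 0.2949 K/W.
T_interface = T_in − Q·ΣR_partial = -176 °C − (-415.3)(0.2949) = -53.5 °C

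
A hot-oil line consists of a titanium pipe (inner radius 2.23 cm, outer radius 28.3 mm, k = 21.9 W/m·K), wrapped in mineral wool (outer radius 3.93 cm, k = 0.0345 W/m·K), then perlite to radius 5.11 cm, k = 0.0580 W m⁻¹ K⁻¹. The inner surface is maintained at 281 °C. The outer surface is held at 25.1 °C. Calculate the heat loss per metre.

Treat each layer as a resistance in series:
  R'_titanium = ln(0.0283/0.0223)/(2πk) = 0.2383/(2π·21.9) = 0.001732 m·K/W
  R'_mineral wool = ln(0.0393/0.0283)/(2πk) = 0.3284/(2π·0.0345) = 1.515 m·K/W
  R'_perlite = ln(0.0511/0.0393)/(2πk) = 0.2626/(2π·0.0580) = 0.7205 m·K/W
ΣR = 0.001732 + 1.515 + 0.7205 = 2.237 m·K/W
Q' = ΔT/ΣR = (281 °C − 25.1 °C)/2.237 = 114 W/m

Q' = 114 W/m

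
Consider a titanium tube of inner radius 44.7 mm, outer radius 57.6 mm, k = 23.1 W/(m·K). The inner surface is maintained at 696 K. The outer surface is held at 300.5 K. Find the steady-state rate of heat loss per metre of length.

Q' = 2.26×10^5 W/m

Q' = 2πk·ΔT/ln(r₂/r₁) = 2π × 23.1 × 395.5 / ln(0.0576/0.0447) = 2.26×10^5 W/m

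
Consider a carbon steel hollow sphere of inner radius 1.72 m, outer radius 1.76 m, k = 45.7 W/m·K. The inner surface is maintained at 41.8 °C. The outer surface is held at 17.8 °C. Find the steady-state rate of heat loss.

Q = 4πk·ΔT/(1/r₁ − 1/r₂) = 4π × 45.7 × 24 / (1/1.72 − 1/1.76) = 1.04×10^6 W

Q = 1040 kW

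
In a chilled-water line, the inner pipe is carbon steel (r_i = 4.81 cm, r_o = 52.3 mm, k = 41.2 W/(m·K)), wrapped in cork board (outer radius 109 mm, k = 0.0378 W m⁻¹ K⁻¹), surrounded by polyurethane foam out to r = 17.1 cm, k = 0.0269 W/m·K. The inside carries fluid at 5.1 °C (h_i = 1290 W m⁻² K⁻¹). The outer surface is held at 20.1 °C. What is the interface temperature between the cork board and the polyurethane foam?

T = 13.2 °C

Series thermal resistances, inner to outer:
  R'_conv,in = 1/(2πr h) = 1/(2π·0.0481·1290) = 0.002565 m·K/W
  R'_carbon steel = ln(0.0523/0.0481)/(2πk) = 0.08371/(2π·41.2) = 3.234×10^-4 m·K/W
  R'_cork board = ln(0.109/0.0523)/(2πk) = 0.7344/(2π·0.0378) = 3.092 m·K/W
  R'_polyurethane foam = ln(0.171/0.109)/(2πk) = 0.4503/(2π·0.0269) = 2.664 m·K/W
ΣR = 0.002565 + 3.234×10^-4 + 3.092 + 2.664 = 5.759 m·K/W
Q' = ΔT/ΣR = (5.1 °C − 20.1 °C)/5.759 = -2.605 W/m
From the inner boundary to the cork board/polyurethane foam interface, ΣR_partial = 3.095 m·K/W.
T_interface = T_in − Q'·ΣR_partial = 5.1 °C − (-2.605)(3.095) = 13.2 °C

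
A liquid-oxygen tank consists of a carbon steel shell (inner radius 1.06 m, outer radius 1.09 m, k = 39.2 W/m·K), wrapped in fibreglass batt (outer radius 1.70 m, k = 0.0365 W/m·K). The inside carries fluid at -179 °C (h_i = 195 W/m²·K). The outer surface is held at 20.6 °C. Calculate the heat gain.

Q = 278 W

Series thermal resistances, inner to outer:
  R_conv,in = 1/(4πr²h) = 1/(4π·1.06²·195) = 3.632×10^-4 K/W
  R_carbon steel = (1/1.06 − 1/1.09)/(4πk) = 0.02597/(4π·39.2) = 5.271×10^-5 K/W
  R_fibreglass batt = (1/1.09 − 1/1.70)/(4πk) = 0.3292/(4π·0.0365) = 0.7177 K/W
ΣR = 3.632×10^-4 + 5.271×10^-5 + 0.7177 = 0.7181 K/W
Q = ΔT/ΣR = (-179 °C − 20.6 °C)/0.7181 = -278 W
(Negative Q ⇒ heat flows inward; heat gain = 278 W.)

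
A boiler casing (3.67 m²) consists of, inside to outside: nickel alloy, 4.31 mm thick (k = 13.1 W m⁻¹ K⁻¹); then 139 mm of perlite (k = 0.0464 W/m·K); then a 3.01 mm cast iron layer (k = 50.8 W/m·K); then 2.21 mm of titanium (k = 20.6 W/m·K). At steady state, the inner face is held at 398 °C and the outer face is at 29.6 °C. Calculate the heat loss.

Q = 451 W

Treat each layer as a resistance in series:
  R_nickel alloy = L/(kA) = 0.00431/(13.1·3.67) = 8.965×10^-5 K/W
  R_perlite = L/(kA) = 0.139/(0.0464·3.67) = 0.8163 K/W
  R_cast iron = L/(kA) = 0.00301/(50.8·3.67) = 1.614×10^-5 K/W
  R_titanium = L/(kA) = 0.00221/(20.6·3.67) = 2.923×10^-5 K/W
ΣR = 8.965×10^-5 + 0.8163 + 1.614×10^-5 + 2.923×10^-5 = 0.8164 K/W
Q = ΔT/ΣR = (398 °C − 29.6 °C)/0.8164 = 451 W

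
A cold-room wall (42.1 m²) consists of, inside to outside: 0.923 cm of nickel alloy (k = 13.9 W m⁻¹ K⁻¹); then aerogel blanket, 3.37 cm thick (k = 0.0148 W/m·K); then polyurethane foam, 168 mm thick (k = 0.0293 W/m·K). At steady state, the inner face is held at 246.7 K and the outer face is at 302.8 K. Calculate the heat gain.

Q = 295 W

Series thermal resistances, inner to outer:
  R_nickel alloy = L/(kA) = 0.00923/(13.9·42.1) = 1.577×10^-5 K/W
  R_aerogel blanket = L/(kA) = 0.0337/(0.0148·42.1) = 0.05409 K/W
  R_polyurethane foam = L/(kA) = 0.168/(0.0293·42.1) = 0.1362 K/W
ΣR = 1.577×10^-5 + 0.05409 + 0.1362 = 0.1903 K/W
Q = ΔT/ΣR = (246.7 K − 302.8 K)/0.1903 = -295 W
(Negative Q ⇒ heat flows inward; heat gain = 295 W.)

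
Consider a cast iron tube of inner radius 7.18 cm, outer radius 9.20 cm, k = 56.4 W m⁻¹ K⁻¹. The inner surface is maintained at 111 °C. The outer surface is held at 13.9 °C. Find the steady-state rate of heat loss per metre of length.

Q' = 2πk·ΔT/ln(r₂/r₁) = 2π × 56.4 × 97.1 / ln(0.0920/0.0718) = 1.39×10^5 W/m

Q' = 139 kW/m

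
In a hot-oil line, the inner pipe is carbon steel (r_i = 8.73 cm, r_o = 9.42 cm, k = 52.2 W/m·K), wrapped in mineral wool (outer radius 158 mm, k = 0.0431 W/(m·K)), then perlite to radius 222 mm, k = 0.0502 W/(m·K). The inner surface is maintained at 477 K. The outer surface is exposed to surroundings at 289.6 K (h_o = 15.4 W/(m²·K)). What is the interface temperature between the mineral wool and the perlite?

T = 359.1 K

Series thermal resistances, inner to outer:
  R'_carbon steel = ln(0.0942/0.0873)/(2πk) = 0.07607/(2π·52.2) = 2.319×10^-4 m·K/W
  R'_mineral wool = ln(0.158/0.0942)/(2πk) = 0.5172/(2π·0.0431) = 1.910 m·K/W
  R'_perlite = ln(0.222/0.158)/(2πk) = 0.3401/(2π·0.0502) = 1.078 m·K/W
  R'_conv,out = 1/(2πr h) = 1/(2π·0.222·15.4) = 0.04655 m·K/W
ΣR = 2.319×10^-4 + 1.910 + 1.078 + 0.04655 = 3.035 m·K/W
Q' = ΔT/ΣR = (477 K − 289.6 K)/3.035 = 61.75 W/m
From the inner boundary to the mineral wool/perlite interface, ΣR_partial = 1.910 m·K/W.
T_interface = T_in − Q'·ΣR_partial = 477 K − (61.75)(1.910) = 359.1 K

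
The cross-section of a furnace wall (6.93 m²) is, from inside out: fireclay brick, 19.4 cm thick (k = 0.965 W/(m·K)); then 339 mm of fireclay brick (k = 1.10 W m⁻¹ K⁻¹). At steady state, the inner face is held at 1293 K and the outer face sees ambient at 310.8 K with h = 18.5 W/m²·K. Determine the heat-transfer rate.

Resistance network (inner→outer):
  R_fireclay brick = L/(kA) = 0.194/(0.965·6.93) = 0.02901 K/W
  R_fireclay brick = L/(kA) = 0.339/(1.10·6.93) = 0.04447 K/W
  R_conv,out = 1/(hA) = 1/(18.5·6.93) = 0.007800 K/W
ΣR = 0.02901 + 0.04447 + 0.007800 = 0.08128 K/W
Q = ΔT/ΣR = (1293 K − 310.8 K)/0.08128 = 12100 W

Q = 12.1 kW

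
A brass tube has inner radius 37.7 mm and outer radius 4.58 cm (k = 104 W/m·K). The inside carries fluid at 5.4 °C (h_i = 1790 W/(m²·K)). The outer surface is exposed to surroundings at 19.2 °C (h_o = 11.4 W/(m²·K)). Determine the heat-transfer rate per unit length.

Series thermal resistances, inner to outer:
  R'_conv,in = 1/(2πr h) = 1/(2π·0.0377·1790) = 0.002358 m·K/W
  R'_brass = ln(0.0458/0.0377)/(2πk) = 0.1946/(2π·104) = 2.978×10^-4 m·K/W
  R'_conv,out = 1/(2πr h) = 1/(2π·0.0458·11.4) = 0.3048 m·K/W
ΣR = 0.002358 + 2.978×10^-4 + 0.3048 = 0.3075 m·K/W
Q' = ΔT/ΣR = (5.4 °C − 19.2 °C)/0.3075 = -44.9 W/m
(Negative Q' ⇒ heat flows inward; heat gain = 44.9 W/m.)

Q' = 44.9 W/m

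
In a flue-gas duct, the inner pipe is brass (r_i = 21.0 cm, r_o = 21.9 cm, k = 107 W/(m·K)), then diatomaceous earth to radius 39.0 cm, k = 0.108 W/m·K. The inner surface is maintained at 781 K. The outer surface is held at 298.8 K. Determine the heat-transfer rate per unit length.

Q' = 567 W/m

Resistance network (inner→outer):
  R'_brass = ln(0.219/0.210)/(2πk) = 0.04196/(2π·107) = 6.242×10^-5 m·K/W
  R'_diatomaceous earth = ln(0.390/0.219)/(2πk) = 0.5771/(2π·0.108) = 0.8504 m·K/W
ΣR = 6.242×10^-5 + 0.8504 = 0.8505 m·K/W
Q' = ΔT/ΣR = (781 K − 298.8 K)/0.8505 = 567 W/m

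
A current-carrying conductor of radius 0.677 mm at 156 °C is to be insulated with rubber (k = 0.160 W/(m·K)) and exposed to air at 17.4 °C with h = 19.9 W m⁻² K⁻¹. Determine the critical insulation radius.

For a cylinder, r_cr = k_ins/h = 0.160/19.9 = 0.00804 m = 0.804 cm

r_cr = 0.804 cm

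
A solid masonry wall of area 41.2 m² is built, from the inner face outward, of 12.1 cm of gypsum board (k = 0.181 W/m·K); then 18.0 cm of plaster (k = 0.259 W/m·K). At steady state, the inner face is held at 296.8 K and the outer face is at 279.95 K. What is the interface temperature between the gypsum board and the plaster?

T = 288.5 K

Series thermal resistances, inner to outer:
  R_gypsum board = L/(kA) = 0.121/(0.181·41.2) = 0.01623 K/W
  R_plaster = L/(kA) = 0.180/(0.259·41.2) = 0.01687 K/W
ΣR = 0.01623 + 0.01687 = 0.03310 K/W
Q = ΔT/ΣR = (296.8 K − 279.95 K)/0.03310 = 509.1 W
From the inner boundary to the gypsum board/plaster interface, ΣR_partial = 0.01623 K/W.
T_interface = T_in − Q·ΣR_partial = 296.8 K − (509.1)(0.01623) = 288.5 K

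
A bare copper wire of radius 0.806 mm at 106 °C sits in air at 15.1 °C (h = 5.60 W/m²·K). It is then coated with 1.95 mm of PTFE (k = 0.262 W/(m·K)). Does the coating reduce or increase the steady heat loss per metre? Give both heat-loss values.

increases: 2.58 → 8.22 W/m

Critical radius for a cylinder: r_cr = k/h = 0.0468 m = 4.68 cm.
Outer radius after coating: r₂ = 8.06×10^-4 + 0.00195 = 0.002756 m.
Since r₁ < r_cr and r₂ ≤ r_cr, the coating moves toward the maximum at r_cr — heat loss rises.
Bare: R = 1/(2πr₁h) = 35.26 m·K/W; Q = 90.9/35.26 = 2.58 W/m.
Coated: R = R_cond + R_conv = 11.06 m·K/W; Q = 90.9/11.06 = 8.22 W/m.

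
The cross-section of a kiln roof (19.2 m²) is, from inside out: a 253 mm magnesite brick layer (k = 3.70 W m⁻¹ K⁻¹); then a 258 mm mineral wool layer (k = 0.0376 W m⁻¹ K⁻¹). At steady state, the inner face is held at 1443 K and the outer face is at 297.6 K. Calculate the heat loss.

Q = 3.17 kW

Treat each layer as a resistance in series:
  R_magnesite brick = L/(kA) = 0.253/(3.70·19.2) = 0.003561 K/W
  R_mineral wool = L/(kA) = 0.258/(0.0376·19.2) = 0.3574 K/W
ΣR = 0.003561 + 0.3574 = 0.3610 K/W
Q = ΔT/ΣR = (1443 K − 297.6 K)/0.3610 = 3170 W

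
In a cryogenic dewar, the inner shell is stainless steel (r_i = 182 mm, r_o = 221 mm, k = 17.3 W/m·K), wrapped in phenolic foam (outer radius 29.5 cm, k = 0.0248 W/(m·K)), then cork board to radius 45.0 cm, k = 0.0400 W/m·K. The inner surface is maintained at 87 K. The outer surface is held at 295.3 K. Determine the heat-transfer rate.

Series thermal resistances, inner to outer:
  R_stainless steel = (1/0.182 − 1/0.221)/(4πk) = 0.9696/(4π·17.3) = 0.004460 K/W
  R_phenolic foam = (1/0.221 − 1/0.295)/(4πk) = 1.135/(4π·0.0248) = 3.642 K/W
  R_cork board = (1/0.295 − 1/0.450)/(4πk) = 1.168/(4π·0.0400) = 2.323 K/W
ΣR = 0.004460 + 3.642 + 2.323 = 5.969 K/W
Q = ΔT/ΣR = (87 K − 295.3 K)/5.969 = -34.9 W
(Negative Q ⇒ heat flows inward; heat gain = 34.9 W.)

Q = 34.9 W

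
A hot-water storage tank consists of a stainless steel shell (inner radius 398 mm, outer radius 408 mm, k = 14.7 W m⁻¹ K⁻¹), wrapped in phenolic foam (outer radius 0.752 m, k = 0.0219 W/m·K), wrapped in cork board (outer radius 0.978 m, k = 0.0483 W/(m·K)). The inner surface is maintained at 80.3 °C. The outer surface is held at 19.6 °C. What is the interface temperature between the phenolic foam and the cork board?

T = 26.3 °C

Resistance network (inner→outer):
  R_stainless steel = (1/0.398 − 1/0.408)/(4πk) = 0.06158/(4π·14.7) = 3.334×10^-4 K/W
  R_phenolic foam = (1/0.408 − 1/0.752)/(4πk) = 1.121/(4π·0.0219) = 4.074 K/W
  R_cork board = (1/0.752 − 1/0.978)/(4πk) = 0.3073/(4π·0.0483) = 0.5063 K/W
ΣR = 3.334×10^-4 + 4.074 + 0.5063 = 4.581 K/W
Q = ΔT/ΣR = (80.3 °C − 19.6 °C)/4.581 = 13.25 W
From the inner boundary to the phenolic foam/cork board interface, ΣR_partial = 4.074 K/W.
T_interface = T_in − Q·ΣR_partial = 80.3 °C − (13.25)(4.074) = 26.3 °C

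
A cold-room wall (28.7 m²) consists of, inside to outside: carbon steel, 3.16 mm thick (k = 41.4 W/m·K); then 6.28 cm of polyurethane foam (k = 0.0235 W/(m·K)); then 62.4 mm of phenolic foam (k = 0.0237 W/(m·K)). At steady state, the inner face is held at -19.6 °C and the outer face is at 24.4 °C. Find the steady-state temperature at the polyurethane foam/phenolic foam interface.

Series thermal resistances, inner to outer:
  R_carbon steel = L/(kA) = 0.00316/(41.4·28.7) = 2.660×10^-6 K/W
  R_polyurethane foam = L/(kA) = 0.0628/(0.0235·28.7) = 0.09311 K/W
  R_phenolic foam = L/(kA) = 0.0624/(0.0237·28.7) = 0.09174 K/W
ΣR = 2.660×10^-6 + 0.09311 + 0.09174 = 0.1849 K/W
Q = ΔT/ΣR = (-19.6 °C − 24.4 °C)/0.1849 = -238.0 W
From the inner boundary to the polyurethane foam/phenolic foam interface, ΣR_partial = 0.09311 K/W.
T_interface = T_in − Q·ΣR_partial = -19.6 °C − (-238.0)(0.09311) = 2.56 °C

T = 2.56 °C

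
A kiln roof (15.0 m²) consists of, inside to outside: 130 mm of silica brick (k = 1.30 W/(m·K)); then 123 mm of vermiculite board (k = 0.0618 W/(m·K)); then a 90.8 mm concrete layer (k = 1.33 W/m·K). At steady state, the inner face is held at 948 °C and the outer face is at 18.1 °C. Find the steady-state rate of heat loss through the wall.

Q = 6460 W

Treat each layer as a resistance in series:
  R_silica brick = L/(kA) = 0.130/(1.30·15.0) = 0.006667 K/W
  R_vermiculite board = L/(kA) = 0.123/(0.0618·15.0) = 0.1327 K/W
  R_concrete = L/(kA) = 0.0908/(1.33·15.0) = 0.004551 K/W
ΣR = 0.006667 + 0.1327 + 0.004551 = 0.1439 K/W
Q = ΔT/ΣR = (948 °C − 18.1 °C)/0.1439 = 6460 W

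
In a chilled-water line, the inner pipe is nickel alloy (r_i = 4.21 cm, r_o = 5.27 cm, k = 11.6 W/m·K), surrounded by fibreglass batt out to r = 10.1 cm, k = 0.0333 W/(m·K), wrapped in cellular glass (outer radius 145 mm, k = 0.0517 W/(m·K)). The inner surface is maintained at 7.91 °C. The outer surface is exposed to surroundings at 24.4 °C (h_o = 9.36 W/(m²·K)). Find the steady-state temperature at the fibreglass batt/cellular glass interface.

T = 19.7 °C

Resistance network (inner→outer):
  R'_nickel alloy = ln(0.0527/0.0421)/(2πk) = 0.2246/(2π·11.6) = 0.003081 m·K/W
  R'_fibreglass batt = ln(0.101/0.0527)/(2πk) = 0.6505/(2π·0.0333) = 3.109 m·K/W
  R'_cellular glass = ln(0.145/0.101)/(2πk) = 0.3616/(2π·0.0517) = 1.113 m·K/W
  R'_conv,out = 1/(2πr h) = 1/(2π·0.145·9.36) = 0.1173 m·K/W
ΣR = 0.003081 + 3.109 + 1.113 + 0.1173 = 4.342 m·K/W
Q' = ΔT/ΣR = (7.91 °C − 24.4 °C)/4.342 = -3.798 W/m
From the inner boundary to the fibreglass batt/cellular glass interface, ΣR_partial = 3.112 m·K/W.
T_interface = T_in − Q'·ΣR_partial = 7.91 °C − (-3.798)(3.112) = 19.7 °C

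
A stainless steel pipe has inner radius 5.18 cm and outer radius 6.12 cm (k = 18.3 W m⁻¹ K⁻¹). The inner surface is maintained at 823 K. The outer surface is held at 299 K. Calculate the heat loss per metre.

Q' = 361 kW/m

Q' = 2πk·ΔT/ln(r₂/r₁) = 2π × 18.3 × 524 / ln(0.0612/0.0518) = 3.61×10^5 W/m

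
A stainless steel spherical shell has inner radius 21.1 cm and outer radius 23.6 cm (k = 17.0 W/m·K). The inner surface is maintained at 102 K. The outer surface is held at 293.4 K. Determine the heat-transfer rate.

Q = 4πk·ΔT/(1/r₁ − 1/r₂) = 4π × 17.0 × 191.4 / (1/0.211 − 1/0.236) = 81400 W

Q = 81.4 kW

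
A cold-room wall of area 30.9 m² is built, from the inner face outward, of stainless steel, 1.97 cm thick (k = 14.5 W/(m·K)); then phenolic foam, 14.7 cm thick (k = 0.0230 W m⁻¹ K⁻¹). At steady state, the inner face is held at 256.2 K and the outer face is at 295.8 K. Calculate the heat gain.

Q = 191 W

Treat each layer as a resistance in series:
  R_stainless steel = L/(kA) = 0.0197/(14.5·30.9) = 4.397×10^-5 K/W
  R_phenolic foam = L/(kA) = 0.147/(0.0230·30.9) = 0.2068 K/W
ΣR = 4.397×10^-5 + 0.2068 = 0.2068 K/W
Q = ΔT/ΣR = (256.2 K − 295.8 K)/0.2068 = -191 W
(Negative Q ⇒ heat flows inward; heat gain = 191 W.)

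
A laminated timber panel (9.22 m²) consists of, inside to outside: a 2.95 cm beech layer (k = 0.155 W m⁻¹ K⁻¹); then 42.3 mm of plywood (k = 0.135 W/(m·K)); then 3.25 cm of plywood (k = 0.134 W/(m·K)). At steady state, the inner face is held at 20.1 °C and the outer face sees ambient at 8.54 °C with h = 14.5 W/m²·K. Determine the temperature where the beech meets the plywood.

Series thermal resistances, inner to outer:
  R_beech = L/(kA) = 0.0295/(0.155·9.22) = 0.02064 K/W
  R_plywood = L/(kA) = 0.0423/(0.135·9.22) = 0.03398 K/W
  R_plywood = L/(kA) = 0.0325/(0.134·9.22) = 0.02631 K/W
  R_conv,out = 1/(hA) = 1/(14.5·9.22) = 0.007480 K/W
ΣR = 0.02064 + 0.03398 + 0.02631 + 0.007480 = 0.08841 K/W
Q = ΔT/ΣR = (20.1 °C − 8.54 °C)/0.08841 = 130.8 W
From the inner boundary to the beech/plywood interface, ΣR_partial = 0.02064 K/W.
T_interface = T_in − Q·ΣR_partial = 20.1 °C − (130.8)(0.02064) = 17.4 °C

T = 17.4 °C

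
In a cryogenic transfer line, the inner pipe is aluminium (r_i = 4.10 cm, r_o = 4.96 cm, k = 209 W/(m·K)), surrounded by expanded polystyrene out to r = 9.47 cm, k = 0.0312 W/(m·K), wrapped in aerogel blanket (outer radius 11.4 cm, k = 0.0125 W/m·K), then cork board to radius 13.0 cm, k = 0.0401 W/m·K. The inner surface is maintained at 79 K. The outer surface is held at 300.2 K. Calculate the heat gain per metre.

Series thermal resistances, inner to outer:
  R'_aluminium = ln(0.0496/0.0410)/(2πk) = 0.1904/(2π·209) = 1.450×10^-4 m·K/W
  R'_expanded polystyrene = ln(0.0947/0.0496)/(2πk) = 0.6467/(2π·0.0312) = 3.299 m·K/W
  R'_aerogel blanket = ln(0.114/0.0947)/(2πk) = 0.1855/(2π·0.0125) = 2.362 m·K/W
  R'_cork board = ln(0.130/0.114)/(2πk) = 0.1313/(2π·0.0401) = 0.5213 m·K/W
ΣR = 1.450×10^-4 + 3.299 + 2.362 + 0.5213 = 6.182 m·K/W
Q' = ΔT/ΣR = (79 K − 300.2 K)/6.182 = -35.8 W/m
(Negative Q' ⇒ heat flows inward; heat gain = 35.8 W/m.)

Q' = 35.8 W/m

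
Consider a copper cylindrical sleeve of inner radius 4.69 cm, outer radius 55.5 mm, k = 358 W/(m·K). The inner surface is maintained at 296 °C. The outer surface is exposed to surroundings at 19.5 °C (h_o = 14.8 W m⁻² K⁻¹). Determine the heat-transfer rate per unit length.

Resistance network (inner→outer):
  R'_copper = ln(0.0555/0.0469)/(2πk) = 0.1684/(2π·358) = 7.485×10^-5 m·K/W
  R'_conv,out = 1/(2πr h) = 1/(2π·0.0555·14.8) = 0.1938 m·K/W
ΣR = 7.485×10^-5 + 0.1938 = 0.1939 m·K/W
Q' = ΔT/ΣR = (296 °C − 19.5 °C)/0.1939 = 1430 W/m

Q' = 1430 W/m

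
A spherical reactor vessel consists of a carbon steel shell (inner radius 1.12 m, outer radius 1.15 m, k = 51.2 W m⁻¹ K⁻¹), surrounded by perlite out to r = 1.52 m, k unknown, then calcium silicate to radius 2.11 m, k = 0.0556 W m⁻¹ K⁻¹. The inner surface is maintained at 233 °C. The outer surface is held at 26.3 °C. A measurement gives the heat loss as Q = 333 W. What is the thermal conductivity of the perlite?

k = 0.0471 W/m·K

ΣR = ΔT/Q = |233 − 26.3|/333 = 0.6207 K/W
Known resistances:
  R_carbon steel = (1/1.12 − 1/1.15)/(4πk) = 0.02329/(4π·51.2) = 3.620×10^-5 K/W
  R_calcium silicate = (1/1.52 − 1/2.11)/(4πk) = 0.1840/(4π·0.0556) = 0.2633 K/W
R_perlite = ΣR − ΣR_known = 0.6207 − 0.2633 = 0.3574 K/W
(1/r₁−1/r₂)/(4πk) = 0.3574 ⇒ k = 0.2117/(4π·0.3574) = 0.0471 W/m·K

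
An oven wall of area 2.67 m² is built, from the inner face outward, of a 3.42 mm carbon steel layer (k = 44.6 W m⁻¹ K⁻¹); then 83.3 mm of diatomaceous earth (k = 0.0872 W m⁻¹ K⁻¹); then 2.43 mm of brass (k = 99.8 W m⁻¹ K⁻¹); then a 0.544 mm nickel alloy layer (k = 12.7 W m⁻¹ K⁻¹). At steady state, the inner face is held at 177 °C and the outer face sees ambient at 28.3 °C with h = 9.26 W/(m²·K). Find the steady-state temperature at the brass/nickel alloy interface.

T = 43.4 °C

Treat each layer as a resistance in series:
  R_carbon steel = L/(kA) = 0.00342/(44.6·2.67) = 2.872×10^-5 K/W
  R_diatomaceous earth = L/(kA) = 0.0833/(0.0872·2.67) = 0.3578 K/W
  R_brass = L/(kA) = 0.00243/(99.8·2.67) = 9.119×10^-6 K/W
  R_nickel alloy = L/(kA) = 5.44×10^-4/(12.7·2.67) = 1.604×10^-5 K/W
  R_conv,out = 1/(hA) = 1/(9.26·2.67) = 0.04045 K/W
ΣR = 2.872×10^-5 + 0.3578 + 9.119×10^-6 + 1.604×10^-5 + 0.04045 = 0.3983 K/W
Q = ΔT/ΣR = (177 °C − 28.3 °C)/0.3983 = 373.3 W
From the inner boundary to the brass/nickel alloy interface, ΣR_partial = 0.3578 K/W.
T_interface = T_in − Q·ΣR_partial = 177 °C − (373.3)(0.3578) = 43.4 °C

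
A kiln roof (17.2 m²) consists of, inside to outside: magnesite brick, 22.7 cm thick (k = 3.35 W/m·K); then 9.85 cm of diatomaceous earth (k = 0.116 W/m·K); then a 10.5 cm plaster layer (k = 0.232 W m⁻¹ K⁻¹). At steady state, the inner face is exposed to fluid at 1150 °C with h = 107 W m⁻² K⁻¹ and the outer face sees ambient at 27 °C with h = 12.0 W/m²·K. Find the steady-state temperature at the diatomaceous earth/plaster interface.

Treat each layer as a resistance in series:
  R_conv,in = 1/(hA) = 1/(107·17.2) = 5.434×10^-4 K/W
  R_magnesite brick = L/(kA) = 0.227/(3.35·17.2) = 0.003940 K/W
  R_diatomaceous earth = L/(kA) = 0.0985/(0.116·17.2) = 0.04937 K/W
  R_plaster = L/(kA) = 0.105/(0.232·17.2) = 0.02631 K/W
  R_conv,out = 1/(hA) = 1/(12.0·17.2) = 0.004845 K/W
ΣR = 5.434×10^-4 + 0.003940 + 0.04937 + 0.02631 + 0.004845 = 0.08501 K/W
Q = ΔT/ΣR = (1150 °C − 27 °C)/0.08501 = 13210 W
From the inner boundary to the diatomaceous earth/plaster interface, ΣR_partial = 0.05385 K/W.
T_interface = T_in − Q·ΣR_partial = 1150 °C − (13210)(0.05385) = 439 °C

T = 439 °C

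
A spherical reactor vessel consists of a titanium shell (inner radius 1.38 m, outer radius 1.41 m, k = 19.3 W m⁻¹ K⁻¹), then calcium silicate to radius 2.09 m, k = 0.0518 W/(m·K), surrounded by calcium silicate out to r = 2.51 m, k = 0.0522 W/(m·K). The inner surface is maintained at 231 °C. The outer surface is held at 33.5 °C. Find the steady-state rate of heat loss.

Treat each layer as a resistance in series:
  R_titanium = (1/1.38 − 1/1.41)/(4πk) = 0.01542/(4π·19.3) = 6.357×10^-5 K/W
  R_calcium silicate = (1/1.41 − 1/2.09)/(4πk) = 0.2308/(4π·0.0518) = 0.3545 K/W
  R_calcium silicate = (1/2.09 − 1/2.51)/(4πk) = 0.08006/(4π·0.0522) = 0.1221 K/W
ΣR = 6.357×10^-5 + 0.3545 + 0.1221 = 0.4767 K/W
Q = ΔT/ΣR = (231 °C − 33.5 °C)/0.4767 = 414 W

Q = 414 W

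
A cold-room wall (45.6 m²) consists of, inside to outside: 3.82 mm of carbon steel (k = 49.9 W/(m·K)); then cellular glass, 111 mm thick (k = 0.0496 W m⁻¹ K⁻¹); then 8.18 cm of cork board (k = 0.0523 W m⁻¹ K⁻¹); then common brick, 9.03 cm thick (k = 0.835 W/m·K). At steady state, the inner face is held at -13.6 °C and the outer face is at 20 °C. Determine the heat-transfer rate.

Q = 392 W

Series thermal resistances, inner to outer:
  R_carbon steel = L/(kA) = 0.00382/(49.9·45.6) = 1.679×10^-6 K/W
  R_cellular glass = L/(kA) = 0.111/(0.0496·45.6) = 0.04908 K/W
  R_cork board = L/(kA) = 0.0818/(0.0523·45.6) = 0.03430 K/W
  R_common brick = L/(kA) = 0.0903/(0.835·45.6) = 0.002372 K/W
ΣR = 1.679×10^-6 + 0.04908 + 0.03430 + 0.002372 = 0.08575 K/W
Q = ΔT/ΣR = (-13.6 °C − 20 °C)/0.08575 = -392 W
(Negative Q ⇒ heat flows inward; heat gain = 392 W.)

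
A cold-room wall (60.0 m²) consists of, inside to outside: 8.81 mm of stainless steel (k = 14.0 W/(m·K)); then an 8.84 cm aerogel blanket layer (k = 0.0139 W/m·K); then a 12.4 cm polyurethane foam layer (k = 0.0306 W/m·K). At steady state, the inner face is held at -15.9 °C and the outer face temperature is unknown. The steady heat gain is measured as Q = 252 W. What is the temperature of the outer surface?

T_out = 27.8 °C

Sum the resistances:
  R_stainless steel = L/(kA) = 0.00881/(14.0·60.0) = 1.049×10^-5 K/W
  R_aerogel blanket = L/(kA) = 0.0884/(0.0139·60.0) = 0.1060 K/W
  R_polyurethane foam = L/(kA) = 0.124/(0.0306·60.0) = 0.06754 K/W
ΣR = 0.1735 K/W
ΔT = Q·ΣR = 252 × 0.1735 = 43.72 K
Heat flows inward, so T_out = T_in + ΔT = -15.9 + 43.72 = 27.8 °C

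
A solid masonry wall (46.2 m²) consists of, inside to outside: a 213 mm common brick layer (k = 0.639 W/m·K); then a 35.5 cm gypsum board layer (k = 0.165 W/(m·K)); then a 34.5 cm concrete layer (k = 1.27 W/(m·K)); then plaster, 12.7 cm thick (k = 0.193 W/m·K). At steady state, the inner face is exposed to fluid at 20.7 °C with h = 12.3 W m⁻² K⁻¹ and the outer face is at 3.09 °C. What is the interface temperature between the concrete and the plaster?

T = 6.40 °C

Treat each layer as a resistance in series:
  R_conv,in = 1/(hA) = 1/(12.3·46.2) = 0.001760 K/W
  R_common brick = L/(kA) = 0.213/(0.639·46.2) = 0.007215 K/W
  R_gypsum board = L/(kA) = 0.355/(0.165·46.2) = 0.04657 K/W
  R_concrete = L/(kA) = 0.345/(1.27·46.2) = 0.005880 K/W
  R_plaster = L/(kA) = 0.127/(0.193·46.2) = 0.01424 K/W
ΣR = 0.001760 + 0.007215 + 0.04657 + 0.005880 + 0.01424 = 0.07566 K/W
Q = ΔT/ΣR = (20.7 °C − 3.09 °C)/0.07566 = 232.8 W
From the inner boundary to the concrete/plaster interface, ΣR_partial = 0.06143 K/W.
T_interface = T_in − Q·ΣR_partial = 20.7 °C − (232.8)(0.06143) = 6.40 °C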